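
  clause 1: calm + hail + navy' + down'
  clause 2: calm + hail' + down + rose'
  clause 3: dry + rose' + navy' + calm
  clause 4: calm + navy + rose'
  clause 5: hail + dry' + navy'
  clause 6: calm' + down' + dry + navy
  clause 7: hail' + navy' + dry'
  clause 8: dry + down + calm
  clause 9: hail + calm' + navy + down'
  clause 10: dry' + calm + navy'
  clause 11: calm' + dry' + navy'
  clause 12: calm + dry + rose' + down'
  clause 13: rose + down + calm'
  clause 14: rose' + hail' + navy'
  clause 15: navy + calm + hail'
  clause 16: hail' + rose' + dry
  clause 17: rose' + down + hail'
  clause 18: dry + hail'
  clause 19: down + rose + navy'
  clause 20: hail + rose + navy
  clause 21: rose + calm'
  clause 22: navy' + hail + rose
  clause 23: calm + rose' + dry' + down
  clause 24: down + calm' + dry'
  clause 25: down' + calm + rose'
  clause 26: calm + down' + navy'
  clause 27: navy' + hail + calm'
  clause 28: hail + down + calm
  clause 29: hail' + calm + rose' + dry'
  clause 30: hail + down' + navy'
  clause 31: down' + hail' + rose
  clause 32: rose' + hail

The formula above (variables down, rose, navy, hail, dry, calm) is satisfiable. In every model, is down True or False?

Suppose down = 0.
Case dry = 1:
(calm') alone gives calm = 0.
(navy') alone gives navy = 0.
(rose') alone gives rose = 0.
(hail') alone gives hail = 0.
But (hail) is also a unit clause — contradiction.
So dry must be the other value — set dry = 0.
(calm) alone gives calm = 1.
(rose) alone gives rose = 1.
(hail') alone gives hail = 0.
But (hail) is also a unit clause — contradiction.
Neither dry = 1 nor dry = 0 works.
So every satisfying assignment has down = True.

True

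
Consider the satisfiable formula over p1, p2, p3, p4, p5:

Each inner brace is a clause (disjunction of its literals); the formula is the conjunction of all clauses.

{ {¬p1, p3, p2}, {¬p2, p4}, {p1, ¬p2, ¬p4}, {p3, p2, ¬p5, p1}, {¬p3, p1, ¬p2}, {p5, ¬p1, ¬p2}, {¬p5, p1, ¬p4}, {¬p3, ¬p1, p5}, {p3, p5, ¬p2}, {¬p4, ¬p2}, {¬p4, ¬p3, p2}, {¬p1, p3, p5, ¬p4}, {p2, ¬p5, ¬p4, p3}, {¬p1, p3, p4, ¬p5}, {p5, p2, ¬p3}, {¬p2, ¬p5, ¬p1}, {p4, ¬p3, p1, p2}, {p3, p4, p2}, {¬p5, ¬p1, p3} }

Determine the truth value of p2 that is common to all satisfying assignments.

False

Suppose p2 = True.
From the singleton clause (p4), p4 = True.
But (¬p4) is also a unit clause — contradiction.
So every satisfying assignment has p2 = False.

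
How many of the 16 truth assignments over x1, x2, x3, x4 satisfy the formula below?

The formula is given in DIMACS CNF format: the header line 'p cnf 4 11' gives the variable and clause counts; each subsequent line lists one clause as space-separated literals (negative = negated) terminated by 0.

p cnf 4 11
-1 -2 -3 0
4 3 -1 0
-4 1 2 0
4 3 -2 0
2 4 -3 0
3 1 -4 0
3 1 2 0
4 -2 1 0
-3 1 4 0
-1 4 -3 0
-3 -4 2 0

3

There are 2^4 = 16 truth assignments over (x1, x2, x3, x4).
Check each against the 11 clauses (columns in the order x1, x2, x3, x4):
  F F F F  ✗ fails (x3 ∨ x1 ∨ x2)
  F F F T  ✗ fails (¬x4 ∨ x1 ∨ x2)
  F F T F  ✗ fails (x2 ∨ x4 ∨ ¬x3)
  F F T T  ✗ fails (¬x4 ∨ x1 ∨ x2)
  F T F F  ✗ fails (x4 ∨ x3 ∨ ¬x2)
  F T F T  ✗ fails (x3 ∨ x1 ∨ ¬x4)
  F T T F  ✗ fails (x4 ∨ ¬x2 ∨ x1)
  F T T T  ✓ satisfies all
  T F F F  ✗ fails (x4 ∨ x3 ∨ ¬x1)
  T F F T  ✓ satisfies all
  T F T F  ✗ fails (x2 ∨ x4 ∨ ¬x3)
  T F T T  ✗ fails (¬x3 ∨ ¬x4 ∨ x2)
  T T F F  ✗ fails (x4 ∨ x3 ∨ ¬x1)
  T T F T  ✓ satisfies all
  T T T F  ✗ fails (¬x1 ∨ ¬x2 ∨ ¬x3)
  T T T T  ✗ fails (¬x1 ∨ ¬x2 ∨ ¬x3)
3 of the 16 rows are models.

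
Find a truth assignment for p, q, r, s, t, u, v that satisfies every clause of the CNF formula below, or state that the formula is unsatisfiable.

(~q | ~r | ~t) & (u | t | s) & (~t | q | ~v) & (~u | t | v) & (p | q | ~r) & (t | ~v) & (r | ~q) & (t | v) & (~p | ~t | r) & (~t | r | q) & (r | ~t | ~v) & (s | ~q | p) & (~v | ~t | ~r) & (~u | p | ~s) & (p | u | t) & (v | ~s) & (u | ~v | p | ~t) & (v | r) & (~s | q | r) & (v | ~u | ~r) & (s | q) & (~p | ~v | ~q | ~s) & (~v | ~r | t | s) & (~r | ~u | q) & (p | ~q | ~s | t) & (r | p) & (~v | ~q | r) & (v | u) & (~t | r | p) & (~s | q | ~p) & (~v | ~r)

UNSATISFIABLE

Try t = 1.
Try q = 0.
The clause (~v) is unit, so v = 0.
The clause (r) is unit, so r = 1.
The clause (p) is unit, so p = 1.
The clause (~s) is unit, so s = 0.
But (s) is also a unit clause — contradiction.
That branch fails; take q = 1 instead.
The clause (~r) is unit, so r = 0.
But (r) is also a unit clause — contradiction.
Neither q = 1 nor q = 0 works.
That branch fails; take t = 0 instead.
The clause (~v) is unit, so v = 0.
But (v) is also a unit clause — contradiction.
Neither t = 1 nor t = 0 works.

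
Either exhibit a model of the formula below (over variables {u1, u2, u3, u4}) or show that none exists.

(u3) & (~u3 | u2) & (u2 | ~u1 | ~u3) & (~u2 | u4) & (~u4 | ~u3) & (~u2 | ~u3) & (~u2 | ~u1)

UNSATISFIABLE

Unit clause (u3) forces u3 = 1.
Unit clause (u2) forces u2 = 1.
Now (~u2) is unsatisfied and unit — conflict.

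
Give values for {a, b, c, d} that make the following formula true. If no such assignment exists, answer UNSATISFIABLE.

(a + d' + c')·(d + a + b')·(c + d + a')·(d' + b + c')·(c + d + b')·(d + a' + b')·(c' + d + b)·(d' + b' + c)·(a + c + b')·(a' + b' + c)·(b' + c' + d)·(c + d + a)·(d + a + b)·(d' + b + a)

a=1,  b=1,  c=1,  d=1

Try a = 1.
Try c = 1.
Try d = 1.
(b) alone gives b = 1.
This assignment satisfies each clause.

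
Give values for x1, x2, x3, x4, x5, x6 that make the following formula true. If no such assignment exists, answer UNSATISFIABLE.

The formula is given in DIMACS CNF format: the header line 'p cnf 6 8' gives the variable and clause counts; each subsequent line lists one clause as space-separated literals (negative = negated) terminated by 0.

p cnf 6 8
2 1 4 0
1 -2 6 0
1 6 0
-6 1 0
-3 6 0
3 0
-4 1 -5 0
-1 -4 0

Unit clause (x3) forces x3 = True.
Unit clause (x6) forces x6 = True.
Unit clause (x1) forces x1 = True.
Unit clause (¬x4) forces x4 = False.
All clauses hold; x2, x5 can take either value.

x1 ↦ True; x2 ↦ True; x3 ↦ True; x4 ↦ False; x5 ↦ False; x6 ↦ True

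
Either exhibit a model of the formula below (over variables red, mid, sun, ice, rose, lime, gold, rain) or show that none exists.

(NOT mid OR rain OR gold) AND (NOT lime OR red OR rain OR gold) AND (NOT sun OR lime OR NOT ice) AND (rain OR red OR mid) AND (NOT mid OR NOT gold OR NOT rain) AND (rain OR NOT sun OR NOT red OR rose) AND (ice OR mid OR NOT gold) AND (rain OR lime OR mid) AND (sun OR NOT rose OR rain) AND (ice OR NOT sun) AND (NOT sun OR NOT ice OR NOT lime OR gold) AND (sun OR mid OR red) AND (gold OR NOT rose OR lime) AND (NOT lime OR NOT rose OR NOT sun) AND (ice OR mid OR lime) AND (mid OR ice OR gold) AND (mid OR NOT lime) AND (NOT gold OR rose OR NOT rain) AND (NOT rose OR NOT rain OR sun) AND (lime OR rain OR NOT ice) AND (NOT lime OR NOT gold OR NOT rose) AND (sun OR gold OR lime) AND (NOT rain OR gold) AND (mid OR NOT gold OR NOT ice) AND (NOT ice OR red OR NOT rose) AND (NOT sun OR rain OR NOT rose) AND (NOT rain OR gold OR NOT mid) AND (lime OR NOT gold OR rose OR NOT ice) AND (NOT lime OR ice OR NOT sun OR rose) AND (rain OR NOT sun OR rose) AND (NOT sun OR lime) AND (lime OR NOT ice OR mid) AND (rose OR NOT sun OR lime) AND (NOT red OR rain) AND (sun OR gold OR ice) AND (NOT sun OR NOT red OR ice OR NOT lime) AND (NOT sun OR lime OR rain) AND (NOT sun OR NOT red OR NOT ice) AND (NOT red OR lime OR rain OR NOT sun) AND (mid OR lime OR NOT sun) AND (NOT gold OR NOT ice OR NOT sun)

red=false; mid=true; sun=false; ice=false; rose=false; lime=true; gold=true; rain=false

Try ice = false.
The clause (NOT sun) is unit, so sun = false.
The clause (gold) is unit, so gold = true.
The clause (mid) is unit, so mid = true.
The clause (NOT rain) is unit, so rain = false.
The clause (NOT rose) is unit, so rose = false.
The clause (NOT red) is unit, so red = false.
All clauses hold; lime can take either value.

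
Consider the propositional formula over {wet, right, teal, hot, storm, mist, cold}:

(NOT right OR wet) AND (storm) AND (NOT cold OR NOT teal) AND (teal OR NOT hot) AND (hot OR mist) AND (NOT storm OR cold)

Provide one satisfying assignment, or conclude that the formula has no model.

wet ↦ false,  right ↦ false,  teal ↦ false,  hot ↦ false,  storm ↦ true,  mist ↦ true,  cold ↦ true

(storm) alone gives storm = true.
(cold) alone gives cold = true.
(NOT teal) alone gives teal = false.
(NOT hot) alone gives hot = false.
(mist) alone gives mist = true.
Branch on right: set right = false.
Every clause is now satisfied; wet is unconstrained.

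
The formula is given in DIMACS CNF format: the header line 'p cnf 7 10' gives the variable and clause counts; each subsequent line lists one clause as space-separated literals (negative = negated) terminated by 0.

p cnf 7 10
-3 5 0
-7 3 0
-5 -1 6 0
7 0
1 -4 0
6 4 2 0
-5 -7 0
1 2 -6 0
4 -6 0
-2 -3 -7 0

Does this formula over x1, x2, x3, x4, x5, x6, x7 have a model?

From the singleton clause (x7), x7 = True.
From the singleton clause (x3), x3 = True.
From the singleton clause (x5), x5 = True.
That conflicts with the unit clause (¬x5).
No assignment satisfies every clause.

Unsatisfiable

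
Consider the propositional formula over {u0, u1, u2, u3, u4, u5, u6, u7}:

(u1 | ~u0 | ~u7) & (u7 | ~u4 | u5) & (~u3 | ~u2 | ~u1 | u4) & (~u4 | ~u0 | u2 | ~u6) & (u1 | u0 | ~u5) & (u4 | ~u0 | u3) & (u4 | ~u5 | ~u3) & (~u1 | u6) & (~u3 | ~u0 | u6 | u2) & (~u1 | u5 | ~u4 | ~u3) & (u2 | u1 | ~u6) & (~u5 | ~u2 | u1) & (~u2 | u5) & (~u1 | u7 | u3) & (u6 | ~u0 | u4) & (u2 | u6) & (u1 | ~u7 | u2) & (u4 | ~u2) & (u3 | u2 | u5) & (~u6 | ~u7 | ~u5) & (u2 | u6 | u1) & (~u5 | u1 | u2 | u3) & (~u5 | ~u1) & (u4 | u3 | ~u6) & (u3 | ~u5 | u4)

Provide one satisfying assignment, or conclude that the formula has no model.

u0=1,  u1=1,  u2=0,  u3=1,  u4=0,  u5=0,  u6=1,  u7=1

Branch on u1: set u1 = 1.
(u6) alone gives u6 = 1.
(~u5) alone gives u5 = 0.
(~u2) alone gives u2 = 0.
(u3) alone gives u3 = 1.
(~u4) alone gives u4 = 0.
All clauses hold; u0, u7 can take either value.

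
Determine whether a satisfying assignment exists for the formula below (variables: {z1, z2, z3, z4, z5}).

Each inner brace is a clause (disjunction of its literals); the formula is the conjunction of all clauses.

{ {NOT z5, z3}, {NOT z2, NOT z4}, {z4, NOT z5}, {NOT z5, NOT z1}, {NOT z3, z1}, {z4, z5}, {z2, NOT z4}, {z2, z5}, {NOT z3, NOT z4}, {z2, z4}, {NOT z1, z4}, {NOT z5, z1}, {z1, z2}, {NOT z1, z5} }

Branch on z5: set z5 = false.
The clause (z4) is unit, so z4 = true.
The clause (NOT z2) is unit, so z2 = false.
But (z2) is also a unit clause — contradiction.
So z5 must be the other value — set z5 = true.
The clause (z3) is unit, so z3 = true.
The clause (z4) is unit, so z4 = true.
But (NOT z4) is also a unit clause — contradiction.
Both values of z5 lead to a conflict.
No assignment satisfies every clause.

No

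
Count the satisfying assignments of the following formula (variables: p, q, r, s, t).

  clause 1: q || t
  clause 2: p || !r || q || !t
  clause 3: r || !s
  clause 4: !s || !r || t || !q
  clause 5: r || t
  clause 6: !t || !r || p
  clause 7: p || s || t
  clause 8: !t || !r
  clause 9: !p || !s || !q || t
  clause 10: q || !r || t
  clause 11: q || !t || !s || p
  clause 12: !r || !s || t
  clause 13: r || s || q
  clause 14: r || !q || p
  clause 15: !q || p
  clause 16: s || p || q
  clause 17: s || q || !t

2

There are 2^5 = 32 truth assignments over (p, q, r, s, t).
Split on p. With p = true, the clauses containing p are satisfied and !p drops from the rest; 2 of the 2^4 = 16 assignments to the other variables satisfy what remains.
With p = false, by the same count on the reduced clause set, 0 assignments work.
(One model: p=T, q=T, r=F, s=F, t=T.)
Total: 2 + 0 = 2.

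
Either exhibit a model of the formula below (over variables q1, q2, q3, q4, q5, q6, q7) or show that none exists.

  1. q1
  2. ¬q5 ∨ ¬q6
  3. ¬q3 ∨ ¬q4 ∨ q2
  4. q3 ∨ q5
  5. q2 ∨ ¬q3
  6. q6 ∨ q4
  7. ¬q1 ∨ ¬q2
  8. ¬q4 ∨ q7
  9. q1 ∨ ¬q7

The clause (q1) is unit, so q1 = True.
The clause (¬q2) is unit, so q2 = False.
The clause (¬q3) is unit, so q3 = False.
The clause (q5) is unit, so q5 = True.
The clause (¬q6) is unit, so q6 = False.
The clause (q4) is unit, so q4 = True.
The clause (q7) is unit, so q7 = True.
All clauses are satisfied.

q1 ↦ True,  q2 ↦ False,  q3 ↦ False,  q4 ↦ True,  q5 ↦ True,  q6 ↦ False,  q7 ↦ True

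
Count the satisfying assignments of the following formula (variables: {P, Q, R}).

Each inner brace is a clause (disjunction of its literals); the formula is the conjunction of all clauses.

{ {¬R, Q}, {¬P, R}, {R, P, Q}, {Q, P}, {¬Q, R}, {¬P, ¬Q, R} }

2

There are 2^3 = 8 truth assignments over (P, Q, R).
Check each against the 6 clauses (columns in the order P, Q, R):
  F F F  ✗ fails (R ∨ P ∨ Q)
  F F T  ✗ fails (¬R ∨ Q)
  F T F  ✗ fails (¬Q ∨ R)
  F T T  ✓ satisfies all
  T F F  ✗ fails (¬P ∨ R)
  T F T  ✗ fails (¬R ∨ Q)
  T T F  ✗ fails (¬P ∨ R)
  T T T  ✓ satisfies all
2 of the 8 rows are models.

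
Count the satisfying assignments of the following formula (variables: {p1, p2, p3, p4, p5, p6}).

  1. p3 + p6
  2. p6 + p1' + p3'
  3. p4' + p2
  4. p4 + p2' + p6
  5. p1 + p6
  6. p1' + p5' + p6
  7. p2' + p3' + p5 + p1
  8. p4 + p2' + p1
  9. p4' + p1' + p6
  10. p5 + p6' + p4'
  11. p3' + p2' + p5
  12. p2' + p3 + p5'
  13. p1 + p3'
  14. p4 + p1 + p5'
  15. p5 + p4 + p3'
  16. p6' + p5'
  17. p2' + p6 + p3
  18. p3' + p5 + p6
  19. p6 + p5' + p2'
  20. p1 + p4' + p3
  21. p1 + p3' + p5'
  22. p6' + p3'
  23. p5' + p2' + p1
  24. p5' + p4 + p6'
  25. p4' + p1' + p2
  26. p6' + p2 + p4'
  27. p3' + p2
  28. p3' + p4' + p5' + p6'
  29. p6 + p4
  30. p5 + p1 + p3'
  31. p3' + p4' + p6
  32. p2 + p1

There are 2^6 = 64 truth assignments over (p1, p2, p3, p4, p5, p6).
Split on p2. With p2 = 1, the clauses containing p2 are satisfied and p2' drops from the rest; 1 of the 2^5 = 32 assignments to the other variables satisfy what remains.
With p2 = 0, by the same count on the reduced clause set, 1 assignment works.
(One model: p1=T, p2=F, p3=F, p4=F, p5=F, p6=T.)
Total: 1 + 1 = 2.

2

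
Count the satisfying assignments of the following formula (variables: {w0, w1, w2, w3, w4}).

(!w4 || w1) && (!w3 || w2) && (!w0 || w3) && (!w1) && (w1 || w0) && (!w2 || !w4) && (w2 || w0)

There are 2^5 = 32 truth assignments over (w0, w1, w2, w3, w4).
Split on w3. With w3 = true, the clauses containing w3 are satisfied and !w3 drops from the rest; 1 of the 2^4 = 16 assignments to the other variables satisfy what remains.
With w3 = false, by the same count on the reduced clause set, 0 assignments work.
Total: 1 + 0 = 1.

1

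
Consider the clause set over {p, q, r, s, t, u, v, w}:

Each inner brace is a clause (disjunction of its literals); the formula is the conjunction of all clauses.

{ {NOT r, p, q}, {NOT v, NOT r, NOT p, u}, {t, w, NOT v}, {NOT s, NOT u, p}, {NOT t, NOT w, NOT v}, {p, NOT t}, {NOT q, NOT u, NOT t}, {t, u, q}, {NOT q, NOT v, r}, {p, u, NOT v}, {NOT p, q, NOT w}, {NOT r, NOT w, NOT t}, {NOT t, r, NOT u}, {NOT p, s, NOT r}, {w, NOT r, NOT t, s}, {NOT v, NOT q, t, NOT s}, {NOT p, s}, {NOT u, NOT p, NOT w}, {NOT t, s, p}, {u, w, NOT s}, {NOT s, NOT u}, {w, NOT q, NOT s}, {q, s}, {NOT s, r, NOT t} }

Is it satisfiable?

Branch on p: set p = false.
(NOT t) alone gives t = false.
Branch on r: set r = true.
(q) alone gives q = true.
Branch on w: set w = false.
(NOT v) alone gives v = false.
(NOT s) alone gives s = false.
All clauses hold; u can take either value.
A satisfying assignment: p ↦ false; q ↦ true; r ↦ true; s ↦ false; t ↦ false; u ↦ true; v ↦ false; w ↦ false.

Yes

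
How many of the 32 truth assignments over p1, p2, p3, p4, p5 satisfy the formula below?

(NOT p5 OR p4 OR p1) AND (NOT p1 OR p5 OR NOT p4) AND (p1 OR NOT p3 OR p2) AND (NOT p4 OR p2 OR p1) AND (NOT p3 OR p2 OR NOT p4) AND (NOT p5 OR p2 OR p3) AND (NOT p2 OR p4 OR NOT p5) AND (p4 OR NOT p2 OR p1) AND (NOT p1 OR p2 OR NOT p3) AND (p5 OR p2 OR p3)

There are 2^5 = 32 truth assignments over (p1, p2, p3, p4, p5).
Split on p5. With p5 = true, the clauses containing p5 are satisfied and NOT p5 drops from the rest; 4 of the 2^4 = 16 assignments to the other variables satisfy what remains.
With p5 = false, by the same count on the reduced clause set, 4 assignments work.
(One model: p1=F, p2=T, p3=F, p4=T, p5=F.)
Total: 4 + 4 = 8.

8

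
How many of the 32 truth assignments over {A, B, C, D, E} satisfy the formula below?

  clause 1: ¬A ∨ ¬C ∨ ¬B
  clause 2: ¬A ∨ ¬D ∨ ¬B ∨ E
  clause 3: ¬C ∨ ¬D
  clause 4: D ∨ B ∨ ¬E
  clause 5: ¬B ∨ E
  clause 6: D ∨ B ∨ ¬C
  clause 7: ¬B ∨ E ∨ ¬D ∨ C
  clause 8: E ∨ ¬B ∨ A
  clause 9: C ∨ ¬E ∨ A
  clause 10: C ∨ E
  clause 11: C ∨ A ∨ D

There are 2^5 = 32 truth assignments over (A, B, C, D, E).
Split on A. With A = True, the clauses containing A are satisfied and ¬A drops from the rest; 3 of the 2^4 = 16 assignments to the other variables satisfy what remains.
With A = False, by the same count on the reduced clause set, 1 assignment works.
(One model: A=F, B=T, C=T, D=F, E=T.)
Total: 3 + 1 = 4.

4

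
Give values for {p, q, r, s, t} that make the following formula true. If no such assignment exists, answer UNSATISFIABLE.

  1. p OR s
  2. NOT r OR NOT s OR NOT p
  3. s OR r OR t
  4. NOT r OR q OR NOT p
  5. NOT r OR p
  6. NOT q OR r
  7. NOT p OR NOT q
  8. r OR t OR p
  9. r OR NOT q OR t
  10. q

UNSATISFIABLE

From the singleton clause (q), q = true.
From the singleton clause (r), r = true.
From the singleton clause (p), p = true.
Now (NOT p) is unsatisfied and unit — conflict.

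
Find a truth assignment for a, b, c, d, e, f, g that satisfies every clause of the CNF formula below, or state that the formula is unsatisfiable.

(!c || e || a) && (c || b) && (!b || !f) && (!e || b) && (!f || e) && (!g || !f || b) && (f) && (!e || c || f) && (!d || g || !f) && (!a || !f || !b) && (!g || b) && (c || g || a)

Unit clause (f) forces f = true.
Unit clause (!b) forces b = false.
Unit clause (c) forces c = true.
Unit clause (!e) forces e = false.
That conflicts with the unit clause (e).

UNSATISFIABLE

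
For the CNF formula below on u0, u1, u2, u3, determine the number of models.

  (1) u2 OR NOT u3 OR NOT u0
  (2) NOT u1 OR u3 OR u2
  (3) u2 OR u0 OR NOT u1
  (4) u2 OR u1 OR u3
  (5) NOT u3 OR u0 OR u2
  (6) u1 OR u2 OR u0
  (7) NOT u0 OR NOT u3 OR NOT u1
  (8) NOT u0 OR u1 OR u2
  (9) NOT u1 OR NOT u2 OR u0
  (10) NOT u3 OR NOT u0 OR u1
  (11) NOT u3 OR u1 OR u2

4

There are 2^4 = 16 truth assignments over (u0, u1, u2, u3).
Check each against the 11 clauses (columns in the order u0, u1, u2, u3):
  F F F F  ✗ fails (u2 OR u1 OR u3)
  F F F T  ✗ fails (NOT u3 OR u0 OR u2)
  F F T F  ✓ satisfies all
  F F T T  ✓ satisfies all
  F T F F  ✗ fails (NOT u1 OR u3 OR u2)
  F T F T  ✗ fails (u2 OR u0 OR NOT u1)
  F T T F  ✗ fails (NOT u1 OR NOT u2 OR u0)
  F T T T  ✗ fails (NOT u1 OR NOT u2 OR u0)
  T F F F  ✗ fails (u2 OR u1 OR u3)
  T F F T  ✗ fails (u2 OR NOT u3 OR NOT u0)
  T F T F  ✓ satisfies all
  T F T T  ✗ fails (NOT u3 OR NOT u0 OR u1)
  T T F F  ✗ fails (NOT u1 OR u3 OR u2)
  T T F T  ✗ fails (u2 OR NOT u3 OR NOT u0)
  T T T F  ✓ satisfies all
  T T T T  ✗ fails (NOT u0 OR NOT u3 OR NOT u1)
4 of the 16 rows are models.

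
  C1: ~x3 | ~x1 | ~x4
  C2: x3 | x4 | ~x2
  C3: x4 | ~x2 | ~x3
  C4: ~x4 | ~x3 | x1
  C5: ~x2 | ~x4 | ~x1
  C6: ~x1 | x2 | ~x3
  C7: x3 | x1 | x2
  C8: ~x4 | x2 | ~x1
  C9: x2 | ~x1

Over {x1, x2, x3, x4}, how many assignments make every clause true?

2

There are 2^4 = 16 truth assignments over (x1, x2, x3, x4).
Check each against the 9 clauses (columns in the order x1, x2, x3, x4):
  F F F F  ✗ fails (x3 | x1 | x2)
  F F F T  ✗ fails (x3 | x1 | x2)
  F F T F  ✓ satisfies all
  F F T T  ✗ fails (~x4 | ~x3 | x1)
  F T F F  ✗ fails (x3 | x4 | ~x2)
  F T F T  ✓ satisfies all
  F T T F  ✗ fails (x4 | ~x2 | ~x3)
  F T T T  ✗ fails (~x4 | ~x3 | x1)
  T F F F  ✗ fails (x2 | ~x1)
  T F F T  ✗ fails (~x4 | x2 | ~x1)
  T F T F  ✗ fails (~x1 | x2 | ~x3)
  T F T T  ✗ fails (~x3 | ~x1 | ~x4)
  T T F F  ✗ fails (x3 | x4 | ~x2)
  T T F T  ✗ fails (~x2 | ~x4 | ~x1)
  T T T F  ✗ fails (x4 | ~x2 | ~x3)
  T T T T  ✗ fails (~x3 | ~x1 | ~x4)
2 of the 16 rows are models.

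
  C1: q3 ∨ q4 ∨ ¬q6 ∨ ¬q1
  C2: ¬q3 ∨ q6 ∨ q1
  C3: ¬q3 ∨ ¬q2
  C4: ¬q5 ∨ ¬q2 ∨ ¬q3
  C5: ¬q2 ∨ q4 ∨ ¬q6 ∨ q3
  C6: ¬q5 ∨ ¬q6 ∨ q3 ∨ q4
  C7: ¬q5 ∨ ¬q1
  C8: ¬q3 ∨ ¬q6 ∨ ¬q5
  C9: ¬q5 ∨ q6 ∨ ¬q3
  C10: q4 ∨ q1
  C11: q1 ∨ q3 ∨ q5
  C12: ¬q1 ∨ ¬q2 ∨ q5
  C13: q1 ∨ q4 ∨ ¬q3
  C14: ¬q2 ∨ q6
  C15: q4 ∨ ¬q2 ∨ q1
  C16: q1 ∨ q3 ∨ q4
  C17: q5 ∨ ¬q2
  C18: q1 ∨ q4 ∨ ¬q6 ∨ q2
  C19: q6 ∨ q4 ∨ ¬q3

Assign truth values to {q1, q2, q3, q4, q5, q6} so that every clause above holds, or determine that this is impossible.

q1 ↦ True,  q2 ↦ False,  q3 ↦ True,  q4 ↦ True,  q5 ↦ False,  q6 ↦ False

Branch on q3: set q3 = True.
Unit clause (¬q2) forces q2 = False.
Branch on q6: set q6 = False.
Unit clause (q1) forces q1 = True.
Unit clause (¬q5) forces q5 = False.
Unit clause (q4) forces q4 = True.
Every clause now holds.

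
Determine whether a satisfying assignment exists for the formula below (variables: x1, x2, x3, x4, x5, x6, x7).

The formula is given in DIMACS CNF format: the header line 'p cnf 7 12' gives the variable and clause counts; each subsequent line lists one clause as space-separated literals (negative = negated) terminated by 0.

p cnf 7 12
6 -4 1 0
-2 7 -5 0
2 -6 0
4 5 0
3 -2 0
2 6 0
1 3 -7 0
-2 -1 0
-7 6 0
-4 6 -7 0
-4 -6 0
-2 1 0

Branch on x2: set x2 = True.
From the singleton clause (x3), x3 = True.
From the singleton clause (¬x1), x1 = False.
But (x1) is also a unit clause — contradiction.
Backtrack on x2: now try x2 = False.
From the singleton clause (¬x6), x6 = False.
But (x6) is also a unit clause — contradiction.
Either choice for x2 ends in contradiction.
No assignment satisfies every clause.

No, unsatisfiable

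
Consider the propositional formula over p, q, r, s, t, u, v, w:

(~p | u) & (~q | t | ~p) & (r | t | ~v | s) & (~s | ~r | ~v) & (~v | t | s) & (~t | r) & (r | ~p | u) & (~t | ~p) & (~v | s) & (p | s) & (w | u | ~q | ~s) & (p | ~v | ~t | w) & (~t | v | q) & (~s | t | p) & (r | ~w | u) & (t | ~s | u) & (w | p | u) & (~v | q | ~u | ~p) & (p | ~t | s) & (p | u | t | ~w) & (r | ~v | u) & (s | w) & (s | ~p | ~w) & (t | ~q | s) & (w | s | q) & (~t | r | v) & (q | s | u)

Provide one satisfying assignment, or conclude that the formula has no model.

p ↦ 0; q ↦ 1; r ↦ 1; s ↦ 1; t ↦ 1; u ↦ 1; v ↦ 0; w ↦ 0

Suppose p = 0.
From the singleton clause (s), s = 1.
From the singleton clause (t), t = 1.
From the singleton clause (r), r = 1.
From the singleton clause (~v), v = 0.
From the singleton clause (q), q = 1.
Suppose w = 0.
From the singleton clause (u), u = 1.
All clauses are satisfied.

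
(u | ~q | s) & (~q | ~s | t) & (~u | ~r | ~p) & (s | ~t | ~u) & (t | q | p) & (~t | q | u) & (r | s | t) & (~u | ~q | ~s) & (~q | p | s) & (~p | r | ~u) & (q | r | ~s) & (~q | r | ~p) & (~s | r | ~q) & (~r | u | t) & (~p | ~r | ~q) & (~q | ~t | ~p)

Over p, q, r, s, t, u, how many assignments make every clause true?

2

There are 2^6 = 64 truth assignments over (p, q, r, s, t, u).
Split on s. With s = 1, the clauses containing s are satisfied and ~s drops from the rest; 2 of the 2^5 = 32 assignments to the other variables satisfy what remains.
With s = 0, by the same count on the reduced clause set, 0 assignments work.
Total: 2 + 0 = 2.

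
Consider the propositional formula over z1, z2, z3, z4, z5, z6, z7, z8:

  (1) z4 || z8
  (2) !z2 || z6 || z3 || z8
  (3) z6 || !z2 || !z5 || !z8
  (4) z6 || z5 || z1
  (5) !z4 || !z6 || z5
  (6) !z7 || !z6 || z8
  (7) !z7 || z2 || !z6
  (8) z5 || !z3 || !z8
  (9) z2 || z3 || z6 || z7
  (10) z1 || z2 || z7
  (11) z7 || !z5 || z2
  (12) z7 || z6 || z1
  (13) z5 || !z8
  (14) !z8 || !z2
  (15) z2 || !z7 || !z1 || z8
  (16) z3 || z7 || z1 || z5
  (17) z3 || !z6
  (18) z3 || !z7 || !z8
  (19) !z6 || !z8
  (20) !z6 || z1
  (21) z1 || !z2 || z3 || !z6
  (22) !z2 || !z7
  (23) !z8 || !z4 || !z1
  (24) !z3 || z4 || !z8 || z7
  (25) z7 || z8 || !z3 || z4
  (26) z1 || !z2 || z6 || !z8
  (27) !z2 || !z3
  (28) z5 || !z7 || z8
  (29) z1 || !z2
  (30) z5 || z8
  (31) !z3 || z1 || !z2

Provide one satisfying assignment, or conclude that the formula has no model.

z1=false, z2=false, z3=false, z4=true, z5=true, z6=false, z7=true, z8=false

Case z4 = true:
Case z6 = false:
Case z5 = true:
Case z2 = false:
Unit clause (z7) forces z7 = true.
Case z1 = false:
Case z3 = false:
Unit clause (!z8) forces z8 = false.
All clauses are satisfied.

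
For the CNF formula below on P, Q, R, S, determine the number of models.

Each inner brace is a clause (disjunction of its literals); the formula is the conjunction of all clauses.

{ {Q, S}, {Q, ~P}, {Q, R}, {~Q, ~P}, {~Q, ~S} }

There are 2^4 = 16 truth assignments over (P, Q, R, S).
Check each against the 5 clauses (columns in the order P, Q, R, S):
  F F F F  ✗ fails (Q | S)
  F F F T  ✗ fails (Q | R)
  F F T F  ✗ fails (Q | S)
  F F T T  ✓ satisfies all
  F T F F  ✓ satisfies all
  F T F T  ✗ fails (~Q | ~S)
  F T T F  ✓ satisfies all
  F T T T  ✗ fails (~Q | ~S)
  T F F F  ✗ fails (Q | S)
  T F F T  ✗ fails (Q | ~P)
  T F T F  ✗ fails (Q | S)
  T F T T  ✗ fails (Q | ~P)
  T T F F  ✗ fails (~Q | ~P)
  T T F T  ✗ fails (~Q | ~P)
  T T T F  ✗ fails (~Q | ~P)
  T T T T  ✗ fails (~Q | ~P)
3 of the 16 rows are models.

3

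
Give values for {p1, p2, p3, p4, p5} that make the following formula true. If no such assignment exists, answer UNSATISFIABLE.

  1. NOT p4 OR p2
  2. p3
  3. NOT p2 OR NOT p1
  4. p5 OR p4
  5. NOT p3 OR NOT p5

From the singleton clause (p3), p3 = true.
From the singleton clause (NOT p5), p5 = false.
From the singleton clause (p4), p4 = true.
From the singleton clause (p2), p2 = true.
From the singleton clause (NOT p1), p1 = false.
This assignment satisfies each clause.

p1: false; p2: true; p3: true; p4: true; p5: false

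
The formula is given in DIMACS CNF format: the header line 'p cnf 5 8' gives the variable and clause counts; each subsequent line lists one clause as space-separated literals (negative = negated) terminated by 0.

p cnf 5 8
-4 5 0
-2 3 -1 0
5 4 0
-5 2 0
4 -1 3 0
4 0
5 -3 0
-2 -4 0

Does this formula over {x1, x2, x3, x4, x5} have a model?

From the singleton clause (x4), x4 = True.
From the singleton clause (x5), x5 = True.
From the singleton clause (x2), x2 = True.
But (¬x2) is also a unit clause — contradiction.
No assignment satisfies every clause.

No, unsatisfiable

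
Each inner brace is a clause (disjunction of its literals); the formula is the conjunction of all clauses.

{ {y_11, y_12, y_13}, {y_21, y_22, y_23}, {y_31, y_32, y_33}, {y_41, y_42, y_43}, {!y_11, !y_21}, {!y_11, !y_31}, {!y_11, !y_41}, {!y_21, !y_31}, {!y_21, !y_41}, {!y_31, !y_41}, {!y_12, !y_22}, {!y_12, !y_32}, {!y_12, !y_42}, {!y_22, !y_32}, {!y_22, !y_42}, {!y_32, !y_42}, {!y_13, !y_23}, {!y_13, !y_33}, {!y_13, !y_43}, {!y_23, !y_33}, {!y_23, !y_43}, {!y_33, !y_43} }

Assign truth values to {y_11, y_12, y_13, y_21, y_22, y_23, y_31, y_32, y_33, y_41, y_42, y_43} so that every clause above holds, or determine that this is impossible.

UNSATISFIABLE

Case y_11 = false:
Case y_12 = true:
(!y_22) alone gives y_22 = false.
(!y_32) alone gives y_32 = false.
(!y_42) alone gives y_42 = false.
Case y_21 = true:
(!y_31) alone gives y_31 = false.
(y_33) alone gives y_33 = true.
(!y_41) alone gives y_41 = false.
(y_43) alone gives y_43 = true.
But (!y_43) is also a unit clause — contradiction.
So y_21 must be the other value — set y_21 = false.
(y_23) alone gives y_23 = true.
(!y_13) alone gives y_13 = false.
(!y_33) alone gives y_33 = false.
(y_31) alone gives y_31 = true.
(!y_41) alone gives y_41 = false.
(y_43) alone gives y_43 = true.
But (!y_43) is also a unit clause — contradiction.
Both values of y_21 lead to a conflict.
So y_12 must be the other value — set y_12 = false.
(y_13) alone gives y_13 = true.
(!y_23) alone gives y_23 = false.
(!y_33) alone gives y_33 = false.
(!y_43) alone gives y_43 = false.
Case y_21 = true:
(!y_31) alone gives y_31 = false.
(y_32) alone gives y_32 = true.
(!y_41) alone gives y_41 = false.
(y_42) alone gives y_42 = true.
But (!y_42) is also a unit clause — contradiction.
So y_21 must be the other value — set y_21 = false.
(y_22) alone gives y_22 = true.
(!y_32) alone gives y_32 = false.
(y_31) alone gives y_31 = true.
(!y_41) alone gives y_41 = false.
(y_42) alone gives y_42 = true.
But (!y_42) is also a unit clause — contradiction.
Both values of y_21 lead to a conflict.
Both values of y_12 lead to a conflict.
So y_11 must be the other value — set y_11 = true.
(!y_21) alone gives y_21 = false.
(!y_31) alone gives y_31 = false.
(!y_41) alone gives y_41 = false.
Case y_22 = true:
(!y_12) alone gives y_12 = false.
(!y_32) alone gives y_32 = false.
(y_33) alone gives y_33 = true.
(!y_42) alone gives y_42 = false.
(y_43) alone gives y_43 = true.
But (!y_43) is also a unit clause — contradiction.
So y_22 must be the other value — set y_22 = false.
(y_23) alone gives y_23 = true.
(!y_13) alone gives y_13 = false.
(!y_33) alone gives y_33 = false.
(y_32) alone gives y_32 = true.
(!y_12) alone gives y_12 = false.
(!y_42) alone gives y_42 = false.
(y_43) alone gives y_43 = true.
But (!y_43) is also a unit clause — contradiction.
Both values of y_22 lead to a conflict.
Both values of y_11 lead to a conflict.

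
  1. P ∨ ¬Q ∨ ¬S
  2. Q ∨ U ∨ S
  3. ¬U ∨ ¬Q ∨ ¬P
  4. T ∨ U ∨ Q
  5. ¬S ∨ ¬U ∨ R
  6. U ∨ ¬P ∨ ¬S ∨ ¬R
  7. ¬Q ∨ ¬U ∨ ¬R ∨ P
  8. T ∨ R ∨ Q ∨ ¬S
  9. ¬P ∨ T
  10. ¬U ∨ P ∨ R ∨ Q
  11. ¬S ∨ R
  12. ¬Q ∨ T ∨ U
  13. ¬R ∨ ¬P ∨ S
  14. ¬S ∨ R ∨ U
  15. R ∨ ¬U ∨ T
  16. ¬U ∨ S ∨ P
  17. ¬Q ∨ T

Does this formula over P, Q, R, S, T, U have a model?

Branch on P: set P = False.
Branch on Q: set Q = True.
Unit clause (¬S) forces S = False.
Unit clause (¬U) forces U = False.
Unit clause (T) forces T = True.
Every clause is now satisfied; R is unconstrained.
A satisfying assignment: P ↦ False, Q ↦ True, R ↦ False, S ↦ False, T ↦ True, U ↦ False.

Satisfiable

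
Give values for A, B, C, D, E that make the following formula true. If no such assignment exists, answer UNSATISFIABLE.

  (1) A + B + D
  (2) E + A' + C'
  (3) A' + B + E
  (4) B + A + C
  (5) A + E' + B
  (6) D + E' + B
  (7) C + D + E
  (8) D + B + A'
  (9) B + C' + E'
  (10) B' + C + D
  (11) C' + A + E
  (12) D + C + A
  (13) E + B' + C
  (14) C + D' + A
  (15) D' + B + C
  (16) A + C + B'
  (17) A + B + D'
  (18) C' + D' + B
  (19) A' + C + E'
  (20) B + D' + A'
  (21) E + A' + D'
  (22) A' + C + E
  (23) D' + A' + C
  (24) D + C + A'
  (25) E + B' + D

A: 1; B: 1; C: 1; D: 0; E: 1

Case A = 1:
Case E = 1:
The clause (C) is unit, so C = 1.
The clause (B) is unit, so B = 1.
All clauses hold; D can take either value.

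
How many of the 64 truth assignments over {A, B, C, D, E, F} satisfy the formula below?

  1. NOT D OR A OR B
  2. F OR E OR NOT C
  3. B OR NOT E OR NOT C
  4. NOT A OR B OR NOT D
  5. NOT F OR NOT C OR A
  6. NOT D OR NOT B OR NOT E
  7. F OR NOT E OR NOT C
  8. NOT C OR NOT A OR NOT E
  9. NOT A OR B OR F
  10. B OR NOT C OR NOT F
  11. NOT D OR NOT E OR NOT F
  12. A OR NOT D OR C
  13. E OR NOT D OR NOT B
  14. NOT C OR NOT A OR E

14

There are 2^6 = 64 truth assignments over (A, B, C, D, E, F).
Split on C. With C = true, the clauses containing C are satisfied and NOT C drops from the rest; 0 of the 2^5 = 32 assignments to the other variables satisfy what remains.
With C = false, by the same count on the reduced clause set, 14 assignments work.
(One model: A=F, B=F, C=F, D=F, E=F, F=F.)
Total: 0 + 14 = 14.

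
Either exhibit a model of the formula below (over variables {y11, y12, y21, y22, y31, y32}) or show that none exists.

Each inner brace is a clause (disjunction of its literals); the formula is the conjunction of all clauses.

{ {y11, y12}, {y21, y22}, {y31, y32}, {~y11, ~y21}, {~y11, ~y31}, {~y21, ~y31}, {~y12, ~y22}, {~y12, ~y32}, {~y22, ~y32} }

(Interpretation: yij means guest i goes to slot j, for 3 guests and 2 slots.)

Branch on y11: set y11 = 1.
The clause (~y21) is unit, so y21 = 0.
The clause (y22) is unit, so y22 = 1.
The clause (~y31) is unit, so y31 = 0.
The clause (y32) is unit, so y32 = 1.
Now (~y32) is unsatisfied and unit — conflict.
Backtrack on y11: now try y11 = 0.
The clause (y12) is unit, so y12 = 1.
The clause (~y22) is unit, so y22 = 0.
The clause (y21) is unit, so y21 = 1.
The clause (~y31) is unit, so y31 = 0.
The clause (y32) is unit, so y32 = 1.
Now (~y32) is unsatisfied and unit — conflict.
Either choice for y11 ends in contradiction.

UNSATISFIABLE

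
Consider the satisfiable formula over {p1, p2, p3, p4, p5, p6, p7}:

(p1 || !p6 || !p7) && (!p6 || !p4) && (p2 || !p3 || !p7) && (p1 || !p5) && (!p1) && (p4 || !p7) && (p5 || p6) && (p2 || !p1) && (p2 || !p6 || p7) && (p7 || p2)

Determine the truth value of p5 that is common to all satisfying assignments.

False

Suppose p5 = true.
The clause (p1) is unit, so p1 = true.
That conflicts with the unit clause (!p1).
So every satisfying assignment has p5 = False.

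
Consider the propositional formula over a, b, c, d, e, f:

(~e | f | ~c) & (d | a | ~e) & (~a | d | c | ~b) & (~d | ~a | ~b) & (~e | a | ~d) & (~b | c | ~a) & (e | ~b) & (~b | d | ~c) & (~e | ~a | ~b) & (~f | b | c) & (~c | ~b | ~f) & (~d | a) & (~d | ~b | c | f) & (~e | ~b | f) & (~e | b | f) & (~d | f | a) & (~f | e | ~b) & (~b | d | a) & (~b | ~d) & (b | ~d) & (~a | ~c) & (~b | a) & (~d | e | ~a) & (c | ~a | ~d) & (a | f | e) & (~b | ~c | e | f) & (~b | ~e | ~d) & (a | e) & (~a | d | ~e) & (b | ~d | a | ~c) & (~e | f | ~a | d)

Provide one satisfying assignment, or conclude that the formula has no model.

a: 1, b: 0, c: 0, d: 0, e: 0, f: 0

Try e = 0.
The clause (~b) is unit, so b = 0.
The clause (~d) is unit, so d = 0.
The clause (a) is unit, so a = 1.
The clause (~c) is unit, so c = 0.
The clause (~f) is unit, so f = 0.
Every clause now holds.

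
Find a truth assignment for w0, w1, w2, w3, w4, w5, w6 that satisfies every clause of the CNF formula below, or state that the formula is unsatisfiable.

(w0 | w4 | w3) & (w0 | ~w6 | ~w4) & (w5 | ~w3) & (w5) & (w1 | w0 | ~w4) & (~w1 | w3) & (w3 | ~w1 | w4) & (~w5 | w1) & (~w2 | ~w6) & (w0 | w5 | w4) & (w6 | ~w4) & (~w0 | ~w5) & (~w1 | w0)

The clause (w5) is unit, so w5 = 1.
The clause (w1) is unit, so w1 = 1.
The clause (w3) is unit, so w3 = 1.
The clause (~w0) is unit, so w0 = 0.
That conflicts with the unit clause (w0).

UNSATISFIABLE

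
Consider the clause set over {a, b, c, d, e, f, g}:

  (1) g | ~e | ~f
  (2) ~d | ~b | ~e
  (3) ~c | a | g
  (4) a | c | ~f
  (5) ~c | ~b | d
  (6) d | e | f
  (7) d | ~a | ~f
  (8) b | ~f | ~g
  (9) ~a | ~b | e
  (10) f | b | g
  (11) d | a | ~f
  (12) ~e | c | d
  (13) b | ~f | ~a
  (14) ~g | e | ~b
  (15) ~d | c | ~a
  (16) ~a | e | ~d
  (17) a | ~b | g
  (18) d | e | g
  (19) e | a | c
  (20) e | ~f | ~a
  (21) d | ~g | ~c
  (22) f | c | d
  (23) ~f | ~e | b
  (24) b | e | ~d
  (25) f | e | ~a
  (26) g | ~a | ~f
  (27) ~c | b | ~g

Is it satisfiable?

Suppose g = 1.
Suppose b = 0.
The clause (~f) is unit, so f = 0.
The clause (~c) is unit, so c = 0.
The clause (d) is unit, so d = 1.
The clause (~a) is unit, so a = 0.
The clause (e) is unit, so e = 1.
All clauses are satisfied.
A satisfying assignment: a=0,  b=0,  c=0,  d=1,  e=1,  f=0,  g=1.

Yes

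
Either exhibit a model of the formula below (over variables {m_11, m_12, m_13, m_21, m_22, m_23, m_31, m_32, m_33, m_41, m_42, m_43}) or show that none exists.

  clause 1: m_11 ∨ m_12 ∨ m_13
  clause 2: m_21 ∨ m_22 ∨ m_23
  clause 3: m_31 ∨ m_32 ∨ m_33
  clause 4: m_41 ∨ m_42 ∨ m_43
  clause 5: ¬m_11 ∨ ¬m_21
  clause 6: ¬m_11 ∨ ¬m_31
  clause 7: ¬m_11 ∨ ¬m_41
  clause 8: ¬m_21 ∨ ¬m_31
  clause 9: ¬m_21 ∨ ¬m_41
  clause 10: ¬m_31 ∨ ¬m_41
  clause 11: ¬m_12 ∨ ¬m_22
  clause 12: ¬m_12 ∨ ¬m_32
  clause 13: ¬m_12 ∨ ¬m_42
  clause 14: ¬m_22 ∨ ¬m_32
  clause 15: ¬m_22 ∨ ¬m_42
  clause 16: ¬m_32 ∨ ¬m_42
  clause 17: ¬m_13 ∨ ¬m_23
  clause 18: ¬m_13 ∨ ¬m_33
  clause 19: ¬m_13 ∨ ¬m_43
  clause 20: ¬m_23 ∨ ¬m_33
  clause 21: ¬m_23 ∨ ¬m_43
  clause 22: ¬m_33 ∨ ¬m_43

Case m_11 = False:
Case m_12 = True:
(¬m_22) alone gives m_22 = False.
(¬m_32) alone gives m_32 = False.
(¬m_42) alone gives m_42 = False.
Case m_21 = True:
(¬m_31) alone gives m_31 = False.
(m_33) alone gives m_33 = True.
(¬m_41) alone gives m_41 = False.
(m_43) alone gives m_43 = True.
That conflicts with the unit clause (¬m_43).
So m_21 must be the other value — set m_21 = False.
(m_23) alone gives m_23 = True.
(¬m_13) alone gives m_13 = False.
(¬m_33) alone gives m_33 = False.
(m_31) alone gives m_31 = True.
(¬m_41) alone gives m_41 = False.
(m_43) alone gives m_43 = True.
That conflicts with the unit clause (¬m_43).
Either choice for m_21 ends in contradiction.
So m_12 must be the other value — set m_12 = False.
(m_13) alone gives m_13 = True.
(¬m_23) alone gives m_23 = False.
(¬m_33) alone gives m_33 = False.
(¬m_43) alone gives m_43 = False.
Case m_21 = True:
(¬m_31) alone gives m_31 = False.
(m_32) alone gives m_32 = True.
(¬m_41) alone gives m_41 = False.
(m_42) alone gives m_42 = True.
That conflicts with the unit clause (¬m_42).
So m_21 must be the other value — set m_21 = False.
(m_22) alone gives m_22 = True.
(¬m_32) alone gives m_32 = False.
(m_31) alone gives m_31 = True.
(¬m_41) alone gives m_41 = False.
(m_42) alone gives m_42 = True.
That conflicts with the unit clause (¬m_42).
Either choice for m_21 ends in contradiction.
Either choice for m_12 ends in contradiction.
So m_11 must be the other value — set m_11 = True.
(¬m_21) alone gives m_21 = False.
(¬m_31) alone gives m_31 = False.
(¬m_41) alone gives m_41 = False.
Case m_22 = True:
(¬m_12) alone gives m_12 = False.
(¬m_32) alone gives m_32 = False.
(m_33) alone gives m_33 = True.
(¬m_42) alone gives m_42 = False.
(m_43) alone gives m_43 = True.
That conflicts with the unit clause (¬m_43).
So m_22 must be the other value — set m_22 = False.
(m_23) alone gives m_23 = True.
(¬m_13) alone gives m_13 = False.
(¬m_33) alone gives m_33 = False.
(m_32) alone gives m_32 = True.
(¬m_12) alone gives m_12 = False.
(¬m_42) alone gives m_42 = False.
(m_43) alone gives m_43 = True.
That conflicts with the unit clause (¬m_43).
Either choice for m_22 ends in contradiction.
Either choice for m_11 ends in contradiction.

UNSATISFIABLE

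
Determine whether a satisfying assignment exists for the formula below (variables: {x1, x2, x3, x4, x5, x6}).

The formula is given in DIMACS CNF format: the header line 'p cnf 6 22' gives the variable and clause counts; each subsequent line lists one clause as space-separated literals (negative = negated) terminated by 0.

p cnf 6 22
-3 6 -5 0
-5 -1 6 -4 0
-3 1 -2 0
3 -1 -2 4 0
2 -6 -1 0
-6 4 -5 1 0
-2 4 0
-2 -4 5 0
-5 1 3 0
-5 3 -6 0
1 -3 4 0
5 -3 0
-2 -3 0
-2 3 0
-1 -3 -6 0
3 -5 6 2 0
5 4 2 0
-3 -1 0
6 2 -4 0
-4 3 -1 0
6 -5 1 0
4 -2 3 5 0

Yes

Branch on x2: set x2 = False.
Branch on x6: set x6 = True.
(¬x1) alone gives x1 = False.
Branch on x4: set x4 = True.
Branch on x5: set x5 = False.
(¬x3) alone gives x3 = False.
Every clause now holds.
A satisfying assignment: x1 ↦ False; x2 ↦ False; x3 ↦ False; x4 ↦ True; x5 ↦ False; x6 ↦ True.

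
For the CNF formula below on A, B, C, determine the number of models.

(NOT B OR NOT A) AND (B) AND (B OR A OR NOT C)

2

There are 2^3 = 8 truth assignments over (A, B, C).
Check each against the 3 clauses (columns in the order A, B, C):
  F F F  ✗ fails (B)
  F F T  ✗ fails (B)
  F T F  ✓ satisfies all
  F T T  ✓ satisfies all
  T F F  ✗ fails (B)
  T F T  ✗ fails (B)
  T T F  ✗ fails (NOT B OR NOT A)
  T T T  ✗ fails (NOT B OR NOT A)
2 of the 8 rows are models.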